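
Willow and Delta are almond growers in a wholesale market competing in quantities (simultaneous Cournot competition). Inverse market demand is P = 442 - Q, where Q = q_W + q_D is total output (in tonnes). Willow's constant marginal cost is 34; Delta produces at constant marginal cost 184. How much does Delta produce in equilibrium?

36

Willow's profit: π_W = (442 - Q)q_W - (34q_W). Setting ∂π_W/∂q_W = 0: 408 - 2q_W - (q_D) = 0.
Delta's first-order condition: 258 - 2q_D - (q_W) = 0.
So q_W = (408 - q_D)/2 and q_D = (258 - q_W)/2.
Solving the pair: q_W = 186, q_D = 36.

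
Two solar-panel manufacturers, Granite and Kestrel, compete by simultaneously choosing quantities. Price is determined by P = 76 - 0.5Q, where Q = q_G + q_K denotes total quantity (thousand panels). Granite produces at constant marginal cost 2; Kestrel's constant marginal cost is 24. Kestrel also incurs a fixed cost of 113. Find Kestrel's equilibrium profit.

87

Granite's profit: π_G = (76 - 0.5Q)q_G - (2q_G). Setting ∂π_G/∂q_G = 0: 74 - q_G - (1/2)(q_K) = 0.
Kestrel's profit: π_K = (76 - 0.5Q)q_K - (24q_K). Setting ∂π_K/∂q_K = 0: 52 - q_K - (1/2)(q_G) = 0.
So q_G = (74 - (1/2)q_K) and q_K = (52 - (1/2)q_G).
Substituting one into the other gives q_G = 64 and q_K = 20.
Price P = 76 - (1/2)·84 = 34.
Kestrel's profit: (34 - 24)·20 - 113 = 87.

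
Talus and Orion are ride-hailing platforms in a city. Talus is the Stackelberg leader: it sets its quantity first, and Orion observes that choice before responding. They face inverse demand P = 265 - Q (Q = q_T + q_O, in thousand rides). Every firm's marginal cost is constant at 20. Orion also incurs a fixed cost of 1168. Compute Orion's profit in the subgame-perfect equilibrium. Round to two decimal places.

Solve by backward induction. Given q_T, the follower Orion maximises π_O = (265 - q_T - q_O)q_O - 20q_O.
∂π_O/∂q_O = 245 - q_T - 2q_O = 0 gives the reaction function q_O = (245 - q_T)/2.
Talus substitutes q_O(q_T) into its own profit: π_T = q_T(265 - q_T - (245 - q_T)/2) - 20q_T = (285/2 - (1/2)q_T)q_T - 20q_T.
Leader FOC: 245/2 - q_T = 0, so q_T = 245/2.
Then q_O = (245 - 245/2)/2 = 245/4.
Price P = 265 - 735/4 = 325/4.
Orion's profit: (325/4 - 20)·(245/4) - 1168 = 2583.5625.

2583.56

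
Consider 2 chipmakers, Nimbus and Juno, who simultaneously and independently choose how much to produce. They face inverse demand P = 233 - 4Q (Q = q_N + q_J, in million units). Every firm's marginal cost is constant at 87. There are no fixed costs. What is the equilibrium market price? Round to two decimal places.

A representative firm's profit is π_i = q_i(233 - 4Q) - 87q_i.
Setting ∂π_i/∂q_i = 0 with rivals' quantities fixed: 146 - 8q_i - 4q_j = 0.
By symmetry each firm produces the same amount; substituting q_j = q_i yields q_i = 146/12 = 73/6.
Total output Q = 73/3, so price P = 233 - 4·(73/3) = 407/3.

135.67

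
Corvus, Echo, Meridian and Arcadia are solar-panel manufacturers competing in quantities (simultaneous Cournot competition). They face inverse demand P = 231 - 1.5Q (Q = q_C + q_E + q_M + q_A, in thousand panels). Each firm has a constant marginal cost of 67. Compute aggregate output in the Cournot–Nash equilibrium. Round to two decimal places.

87.47

Each firm earns π_i = (231 - 1.5Q)q_i - 67q_i.
Setting ∂π_i/∂q_i = 0 with rivals' quantities fixed: 164 - 3q_i - (3/2)·Σ_{j≠i} q_j = 0.
By symmetry each firm produces the same amount; substituting Σ_{j≠i} q_j = 3q_i yields q_i = 164/(15/2) = 328/15.
Total output Q = 328/15 + 328/15 + 328/15 + 328/15 = 1312/15.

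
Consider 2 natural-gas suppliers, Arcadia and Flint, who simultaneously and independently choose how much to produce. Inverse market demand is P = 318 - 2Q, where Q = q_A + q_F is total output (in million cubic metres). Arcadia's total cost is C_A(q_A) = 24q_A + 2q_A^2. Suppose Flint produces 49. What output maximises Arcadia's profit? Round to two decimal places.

With the rival's output fixed at 49, Arcadia's profit is π_A = (318 - 2·49 - 2q_A)q_A - (24q_A + 2q_A²) = (220 - 2q_A)q_A - (24q_A + 2q_A²).
∂π_A/∂q_A = 196 - 8q_A = 0, so q_A = 49/2.

24.50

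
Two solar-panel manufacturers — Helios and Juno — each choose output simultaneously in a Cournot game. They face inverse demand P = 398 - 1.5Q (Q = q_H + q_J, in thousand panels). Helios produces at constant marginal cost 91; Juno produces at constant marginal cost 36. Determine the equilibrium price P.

Helios's profit: π_H = (398 - 1.5Q)q_H - (91q_H). Setting ∂π_H/∂q_H = 0: 307 - 3q_H - (3/2)(q_J) = 0.
Juno's first-order condition: 362 - 3q_J - (3/2)(q_H) = 0.
Best responses: q_H = (307 - (3/2)q_J)/3, q_J = (362 - (3/2)q_H)/3.
Solving the pair: q_H = 56, q_J = 278/3.
Total output Q = 446/3, so price P = 398 - (3/2)·(446/3) = 175.

175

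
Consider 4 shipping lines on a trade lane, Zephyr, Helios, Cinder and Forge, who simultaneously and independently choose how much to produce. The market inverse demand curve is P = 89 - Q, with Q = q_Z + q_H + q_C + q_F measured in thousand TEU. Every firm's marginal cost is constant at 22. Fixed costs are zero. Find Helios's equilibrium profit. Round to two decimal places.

A representative firm's profit is π_i = q_i(89 - Q) - 22q_i.
Setting ∂π_i/∂q_i = 0 with rivals' quantities fixed: 67 - 2q_i - Σ_{j≠i} q_j = 0.
By symmetry each firm produces the same amount; substituting Σ_{j≠i} q_j = 3q_i yields q_i = 67/5.
Price P = 89 - 268/5 = 177/5.
Helios's profit: (177/5 - 22)·(67/5) = 179.5600.

179.56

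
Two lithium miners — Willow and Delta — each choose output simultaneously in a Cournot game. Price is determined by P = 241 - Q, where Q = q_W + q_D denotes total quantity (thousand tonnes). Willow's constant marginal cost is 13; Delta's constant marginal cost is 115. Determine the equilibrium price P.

Willow's profit: π_W = (241 - Q)q_W - (13q_W). Setting ∂π_W/∂q_W = 0: 228 - 2q_W - (q_D) = 0.
Delta's profit: π_D = (241 - Q)q_D - (115q_D). Setting ∂π_D/∂q_D = 0: 126 - 2q_D - (q_W) = 0.
Best responses: q_W = (228 - q_D)/2, q_D = (126 - q_W)/2.
Solving the pair: q_W = 110, q_D = 8.
Total output Q = 118, so price P = 241 - 118 = 123.

123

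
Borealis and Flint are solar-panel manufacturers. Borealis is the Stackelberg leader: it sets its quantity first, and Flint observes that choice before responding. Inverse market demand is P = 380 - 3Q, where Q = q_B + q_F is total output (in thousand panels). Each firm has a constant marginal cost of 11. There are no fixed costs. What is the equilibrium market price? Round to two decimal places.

Solve by backward induction. Given q_B, the follower Flint maximises π_F = (380 - 3q_B - 3q_F)q_F - 11q_F.
Follower FOC: 369 - 3q_B - 6q_F = 0, so q_F(q_B) = (369 - 3q_B)/6.
Borealis substitutes q_F(q_B) into its own profit: π_B = q_B(380 - 3q_B - (369 - 3q_B)/2) - 11q_B = (391/2 - (3/2)q_B)q_B - 11q_B.
Leader FOC: 369/2 - 3q_B = 0, so q_B = 123/2.
Then q_F = (369 - 3·(123/2))/6 = 123/4.
Total output Q = 369/4, so price P = 380 - 3·(369/4) = 413/4.

103.25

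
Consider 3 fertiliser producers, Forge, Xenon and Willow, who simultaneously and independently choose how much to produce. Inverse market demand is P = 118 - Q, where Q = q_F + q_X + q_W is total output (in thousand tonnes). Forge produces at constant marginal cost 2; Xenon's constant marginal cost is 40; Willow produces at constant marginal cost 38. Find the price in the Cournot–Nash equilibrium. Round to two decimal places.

Forge's profit: π_F = (118 - Q)q_F - (2q_F). Setting ∂π_F/∂q_F = 0: 116 - 2q_F - (q_X + q_W) = 0.
Xenon's profit: π_X = (118 - Q)q_X - (40q_X). Setting ∂π_X/∂q_X = 0: 78 - 2q_X - (q_F + q_W) = 0.
Willow's profit: π_W = (118 - Q)q_W - (38q_W). Setting ∂π_W/∂q_W = 0: 80 - 2q_W - (q_F + q_X) = 0.
Adding the 3 first-order conditions: 274 − 4Q = 0, so Q = 137/2.
Back-substituting: q_F = (116 − 137/2) = 95/2, q_X = (78 − 137/2) = 19/2, q_W = (80 − 137/2) = 23/2.
Total output Q = 137/2, so price P = 118 - 137/2 = 99/2.

49.50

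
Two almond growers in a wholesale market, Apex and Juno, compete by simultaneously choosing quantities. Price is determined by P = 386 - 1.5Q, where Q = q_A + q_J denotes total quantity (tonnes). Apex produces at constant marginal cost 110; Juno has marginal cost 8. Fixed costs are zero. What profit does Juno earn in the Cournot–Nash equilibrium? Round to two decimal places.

Apex's profit: π_A = (386 - 1.5Q)q_A - (110q_A). Setting ∂π_A/∂q_A = 0: 276 - 3q_A - (3/2)(q_J) = 0.
Juno's profit: π_J = (386 - 1.5Q)q_J - (8q_J). Setting ∂π_J/∂q_J = 0: 378 - 3q_J - (3/2)(q_A) = 0.
So q_A = (276 - (3/2)q_J)/3 and q_J = (378 - (3/2)q_A)/3.
Solving the pair: q_A = 116/3, q_J = 320/3.
Price P = 386 - (3/2)·(436/3) = 168.
Juno's profit: (168 - 8)·(320/3) = 17066.6667.

17066.67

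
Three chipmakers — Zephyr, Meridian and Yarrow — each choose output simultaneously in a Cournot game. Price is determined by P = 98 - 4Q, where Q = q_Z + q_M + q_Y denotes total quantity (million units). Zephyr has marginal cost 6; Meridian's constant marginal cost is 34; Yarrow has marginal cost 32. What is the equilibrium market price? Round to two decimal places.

Zephyr's profit: π_Z = (98 - 4Q)q_Z - (6q_Z). Setting ∂π_Z/∂q_Z = 0: 92 - 8q_Z - 4(q_M + q_Y) = 0.
Meridian's first-order condition: 64 - 8q_M - 4(q_Z + q_Y) = 0.
Yarrow's first-order condition: 66 - 8q_Y - 4(q_Z + q_M) = 0.
Adding the 3 conditions: 222 − 8Q − 8Q = 0, i.e. Q = 111/8.
Back-substituting: q_Z = (92 − 111/2)/4 = 73/8, q_M = (64 − 111/2)/4 = 17/8, q_Y = (66 − 111/2)/4 = 21/8.
Total output Q = 111/8, so price P = 98 - 4·(111/8) = 85/2.

42.50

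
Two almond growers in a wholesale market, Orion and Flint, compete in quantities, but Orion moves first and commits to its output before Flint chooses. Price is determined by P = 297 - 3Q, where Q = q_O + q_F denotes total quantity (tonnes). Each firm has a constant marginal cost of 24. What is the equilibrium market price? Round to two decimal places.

Solve by backward induction. Given q_O, the follower Flint maximises π_F = (297 - 3q_O - 3q_F)q_F - 24q_F.
Follower FOC: 273 - 3q_O - 6q_F = 0, so q_F(q_O) = (273 - 3q_O)/6.
Orion substitutes q_F(q_O) into its own profit: π_O = q_O(297 - 3q_O - (273 - 3q_O)/2) - 24q_O = (321/2 - (3/2)q_O)q_O - 24q_O.
Leader FOC: 273/2 - 3q_O = 0, so q_O = 91/2.
Then q_F = (273 - 3·(91/2))/6 = 91/4.
Total output Q = 273/4, so price P = 297 - 3·(273/4) = 369/4.

92.25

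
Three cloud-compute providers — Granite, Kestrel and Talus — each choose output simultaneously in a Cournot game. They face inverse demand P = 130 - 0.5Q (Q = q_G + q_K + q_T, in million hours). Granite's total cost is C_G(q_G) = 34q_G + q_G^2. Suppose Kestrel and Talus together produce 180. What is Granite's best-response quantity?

With rivals' combined output fixed at 180, Granite's profit is π_G = (130 - (1/2)·180 - (1/2)q_G)q_G - (34q_G + q_G²) = (40 - (1/2)q_G)q_G - (34q_G + q_G²).
∂π_G/∂q_G = 6 - 3q_G = 0, so q_G = 2.

2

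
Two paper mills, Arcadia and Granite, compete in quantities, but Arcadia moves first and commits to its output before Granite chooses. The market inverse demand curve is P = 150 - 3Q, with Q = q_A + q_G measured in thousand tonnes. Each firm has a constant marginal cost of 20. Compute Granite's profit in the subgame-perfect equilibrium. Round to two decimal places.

Solve by backward induction. Given q_A, the follower Granite maximises π_G = (150 - 3q_A - 3q_G)q_G - 20q_G.
∂π_G/∂q_G = 130 - 3q_A - 6q_G = 0 gives the reaction function q_G = (130 - 3q_A)/6.
Arcadia substitutes q_G(q_A) into its own profit: π_A = q_A(150 - 3q_A - (130 - 3q_A)/2) - 20q_A = (85 - (3/2)q_A)q_A - 20q_A.
Maximising: ∂π_A/∂q_A = 65 - 3q_A = 0, giving q_A = 65/3.
Then q_G = (130 - 3·(65/3))/6 = 65/6.
Price P = 150 - 3·(65/2) = 105/2.
Granite's profit: (105/2 - 20)·(65/6) = 352.0833.

352.08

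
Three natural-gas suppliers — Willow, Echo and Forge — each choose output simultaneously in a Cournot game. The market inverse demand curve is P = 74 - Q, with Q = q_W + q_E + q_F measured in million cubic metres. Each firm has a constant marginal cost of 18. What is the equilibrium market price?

32

A representative firm's profit is π_i = q_i(74 - Q) - 18q_i.
Setting ∂π_i/∂q_i = 0 with rivals' quantities fixed: 56 - 2q_i - Σ_{j≠i} q_j = 0.
With identical firms every q_j equals q_i, so Σ_{j≠i} q_j = 2q_i and 56 = 4q_i, giving q_i = 14.
Total output Q = 42, so price P = 74 - 42 = 32.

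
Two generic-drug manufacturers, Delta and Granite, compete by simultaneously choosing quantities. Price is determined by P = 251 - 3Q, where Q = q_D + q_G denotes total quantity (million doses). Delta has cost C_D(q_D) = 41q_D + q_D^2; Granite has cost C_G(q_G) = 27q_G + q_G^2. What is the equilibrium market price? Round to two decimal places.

132.64

Delta's profit: π_D = (251 - 3Q)q_D - (41q_D + q_D²). Setting ∂π_D/∂q_D = 0: 210 - 8q_D - 3(q_G) = 0.
Granite's first-order condition: 224 - 8q_G - 3(q_D) = 0.
Rearranging gives the reaction functions q_D = (210 - 3q_G)/8 and q_G = (224 - 3q_D)/8.
Solving the pair: q_D = 1008/55, q_G = 1162/55.
Total output Q = 434/11, so price P = 251 - 3·(434/11) = 1459/11.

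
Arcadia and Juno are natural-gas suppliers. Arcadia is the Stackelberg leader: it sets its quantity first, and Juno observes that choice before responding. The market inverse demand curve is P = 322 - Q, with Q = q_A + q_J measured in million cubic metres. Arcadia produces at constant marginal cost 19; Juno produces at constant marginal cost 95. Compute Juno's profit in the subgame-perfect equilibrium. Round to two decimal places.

351.56

The follower Juno best-responds to any q_A: π_J = (322 - Q)q_J - 95q_J.
Setting the follower's marginal profit to zero, 227 - q_A - 2q_J = 0, i.e. q_J = (227 - q_A)/2.
The leader anticipates this reaction. Substituting into P = 322 - Q gives P = 417/2 - (1/2)q_A, so π_A = (417/2 - (1/2)q_A)q_A - 19q_A.
Leader FOC: 379/2 - q_A = 0, so q_A = 379/2.
Then q_J = (227 - 379/2)/2 = 75/4.
Price P = 322 - 833/4 = 455/4.
Juno's profit: (455/4 - 95)·(75/4) = 351.5625.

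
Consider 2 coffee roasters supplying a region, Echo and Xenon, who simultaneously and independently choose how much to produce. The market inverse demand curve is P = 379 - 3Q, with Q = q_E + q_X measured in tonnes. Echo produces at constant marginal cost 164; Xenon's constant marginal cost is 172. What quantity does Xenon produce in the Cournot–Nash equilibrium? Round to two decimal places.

22.11

Echo's profit: π_E = (379 - 3Q)q_E - (164q_E). Setting ∂π_E/∂q_E = 0: 215 - 6q_E - 3(q_X) = 0.
Xenon's profit: π_X = (379 - 3Q)q_X - (172q_X). Setting ∂π_X/∂q_X = 0: 207 - 6q_X - 3(q_E) = 0.
Best responses: q_E = (215 - 3q_X)/6, q_X = (207 - 3q_E)/6.
Solving the pair: q_E = 223/9, q_X = 199/9.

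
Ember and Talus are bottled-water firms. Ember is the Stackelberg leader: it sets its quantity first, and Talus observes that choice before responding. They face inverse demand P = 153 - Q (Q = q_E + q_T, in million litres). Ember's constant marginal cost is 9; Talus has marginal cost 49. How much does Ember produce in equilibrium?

92

The follower Talus best-responds to any q_E: π_T = (153 - Q)q_T - 49q_T.
Follower FOC: 104 - q_E - 2q_T = 0, so q_T(q_E) = (104 - q_E)/2.
The leader anticipates this reaction. Substituting into P = 153 - Q gives P = 101 - (1/2)q_E, so π_E = (101 - (1/2)q_E)q_E - 9q_E.
Leader FOC: 92 - q_E = 0, so q_E = 92.
Then q_T = (104 - 92)/2 = 6.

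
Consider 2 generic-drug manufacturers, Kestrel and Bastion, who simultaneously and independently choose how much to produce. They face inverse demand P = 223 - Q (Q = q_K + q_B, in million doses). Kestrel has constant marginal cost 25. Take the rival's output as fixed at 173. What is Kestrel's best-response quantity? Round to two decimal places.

12.50

With the rival's output fixed at 173, Kestrel's profit is π_K = (223 - 173 - q_K)q_K - (25q_K) = (50 - q_K)q_K - (25q_K).
∂π_K/∂q_K = 25 - 2q_K = 0, so q_K = 25/2.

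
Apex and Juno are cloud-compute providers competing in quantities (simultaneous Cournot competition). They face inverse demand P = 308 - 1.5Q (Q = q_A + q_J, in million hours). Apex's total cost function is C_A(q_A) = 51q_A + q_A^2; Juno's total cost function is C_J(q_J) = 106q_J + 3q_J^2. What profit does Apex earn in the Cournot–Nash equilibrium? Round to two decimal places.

5526.62

Apex's profit: π_A = (308 - 1.5Q)q_A - (51q_A + q_A²). Setting ∂π_A/∂q_A = 0: 257 - 5q_A - (3/2)(q_J) = 0.
Juno's profit: π_J = (308 - 1.5Q)q_J - (106q_J + 3q_J²). Setting ∂π_J/∂q_J = 0: 202 - 9q_J - (3/2)(q_A) = 0.
So q_A = (257 - (3/2)q_J)/5 and q_J = (202 - (3/2)q_A)/9.
Solving the pair: q_A = 47.0175, q_J = 14.6082.
Price P = 308 - (3/2)·61.6257 = 215.5614.
Apex's profit: 215.5614·47.0175 - 51·47.0175 - 47.0175² = 5526.6236.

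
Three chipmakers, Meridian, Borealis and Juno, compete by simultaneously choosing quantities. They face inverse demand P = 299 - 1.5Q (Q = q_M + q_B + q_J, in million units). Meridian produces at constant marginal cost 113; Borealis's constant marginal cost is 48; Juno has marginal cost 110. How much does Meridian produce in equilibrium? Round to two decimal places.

19.67

Meridian's profit: π_M = (299 - 1.5Q)q_M - (113q_M). Setting ∂π_M/∂q_M = 0: 186 - 3q_M - (3/2)(q_B + q_J) = 0.
Borealis's first-order condition: 251 - 3q_B - (3/2)(q_M + q_J) = 0.
Juno's first-order condition: 189 - 3q_J - (3/2)(q_M + q_B) = 0.
Adding the 3 first-order conditions: 626 − 6Q = 0, so Q = 313/3.
Back-substituting: q_M = (186 − 313/2)/(3/2) = 59/3, q_B = (251 − 313/2)/(3/2) = 63, q_J = (189 − 313/2)/(3/2) = 65/3.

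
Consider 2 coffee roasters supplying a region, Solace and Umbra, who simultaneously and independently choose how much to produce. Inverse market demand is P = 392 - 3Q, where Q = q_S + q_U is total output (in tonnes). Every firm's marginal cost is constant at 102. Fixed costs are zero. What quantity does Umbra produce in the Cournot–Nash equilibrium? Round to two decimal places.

32.22

A representative firm's profit is π_i = q_i(392 - 3Q) - 102q_i.
Setting ∂π_i/∂q_i = 0 with rivals' quantities fixed: 290 - 6q_i - 3q_j = 0.
With identical firms every q_j equals q_i, so q_j = q_i and 290 = 9q_i, giving q_i = 290/9.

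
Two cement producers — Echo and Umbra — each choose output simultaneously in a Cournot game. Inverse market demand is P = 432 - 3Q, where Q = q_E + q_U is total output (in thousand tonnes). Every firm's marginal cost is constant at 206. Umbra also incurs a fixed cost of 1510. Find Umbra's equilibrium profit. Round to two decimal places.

Each firm earns π_i = (432 - 3Q)q_i - 206q_i.
Setting ∂π_i/∂q_i = 0 with rivals' quantities fixed: 226 - 6q_i - 3q_j = 0.
With identical firms every q_j equals q_i, so q_j = q_i and 226 = 9q_i, giving q_i = 226/9.
Price P = 432 - 3·(452/9) = 844/3.
Umbra's profit: (844/3 - 206)·(226/9) - 1510 = 381.7037.

381.70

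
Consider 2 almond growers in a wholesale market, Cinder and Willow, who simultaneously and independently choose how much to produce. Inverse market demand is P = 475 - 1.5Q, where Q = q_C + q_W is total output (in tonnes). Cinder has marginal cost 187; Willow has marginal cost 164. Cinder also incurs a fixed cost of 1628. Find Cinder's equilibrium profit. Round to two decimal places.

Cinder's profit: π_C = (475 - 1.5Q)q_C - (187q_C). Setting ∂π_C/∂q_C = 0: 288 - 3q_C - (3/2)(q_W) = 0.
Willow's profit: π_W = (475 - 1.5Q)q_W - (164q_W). Setting ∂π_W/∂q_W = 0: 311 - 3q_W - (3/2)(q_C) = 0.
So q_C = (288 - (3/2)q_W)/3 and q_W = (311 - (3/2)q_C)/3.
Solving the pair: q_C = 530/9, q_W = 668/9.
Price P = 475 - (3/2)·(1198/9) = 826/3.
Cinder's profit: (826/3 - 187)·(530/9) - 1628 = 3573.8519.

3573.85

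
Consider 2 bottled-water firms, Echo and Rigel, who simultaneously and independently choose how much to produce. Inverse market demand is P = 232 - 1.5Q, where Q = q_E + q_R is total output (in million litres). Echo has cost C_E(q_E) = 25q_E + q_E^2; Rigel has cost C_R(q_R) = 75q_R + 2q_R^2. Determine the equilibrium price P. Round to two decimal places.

154.69

Echo's profit: π_E = (232 - 1.5Q)q_E - (25q_E + q_E²). Setting ∂π_E/∂q_E = 0: 207 - 5q_E - (3/2)(q_R) = 0.
Rigel's first-order condition: 157 - 7q_R - (3/2)(q_E) = 0.
So q_E = (207 - (3/2)q_R)/5 and q_R = (157 - (3/2)q_E)/7.
Solving the pair: q_E = 37.0534, q_R = 1898/131.
Total output Q = 51.5420, so price P = 232 - (3/2)·51.5420 = 154.6870.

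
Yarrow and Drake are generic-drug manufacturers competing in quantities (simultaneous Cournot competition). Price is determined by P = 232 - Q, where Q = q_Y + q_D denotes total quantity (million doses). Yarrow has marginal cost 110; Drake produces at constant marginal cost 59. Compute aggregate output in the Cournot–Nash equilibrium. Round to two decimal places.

98.33

Yarrow's profit: π_Y = (232 - Q)q_Y - (110q_Y). Setting ∂π_Y/∂q_Y = 0: 122 - 2q_Y - (q_D) = 0.
Drake's profit: π_D = (232 - Q)q_D - (59q_D). Setting ∂π_D/∂q_D = 0: 173 - 2q_D - (q_Y) = 0.
Rearranging gives the reaction functions q_Y = (122 - q_D)/2 and q_D = (173 - q_Y)/2.
Solving the pair: q_Y = 71/3, q_D = 224/3.
Total output Q = 71/3 + 224/3 = 295/3.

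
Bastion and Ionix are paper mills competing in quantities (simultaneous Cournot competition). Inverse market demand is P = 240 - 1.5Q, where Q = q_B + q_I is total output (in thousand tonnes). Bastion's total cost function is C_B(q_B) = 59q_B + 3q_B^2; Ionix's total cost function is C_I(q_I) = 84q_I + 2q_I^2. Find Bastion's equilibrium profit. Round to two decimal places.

1301.13

Bastion's profit: π_B = (240 - 1.5Q)q_B - (59q_B + 3q_B²). Setting ∂π_B/∂q_B = 0: 181 - 9q_B - (3/2)(q_I) = 0.
Ionix's profit: π_I = (240 - 1.5Q)q_I - (84q_I + 2q_I²). Setting ∂π_I/∂q_I = 0: 156 - 7q_I - (3/2)(q_B) = 0.
So q_B = (181 - (3/2)q_I)/9 and q_I = (156 - (3/2)q_B)/7.
Solving the pair: q_B = 17.0041, q_I = 1510/81.
Price P = 240 - (3/2)·35.6461 = 186.5309.
Bastion's profit: 186.5309·17.0041 - 59·17.0041 - 3·17.0041² = 1301.1297.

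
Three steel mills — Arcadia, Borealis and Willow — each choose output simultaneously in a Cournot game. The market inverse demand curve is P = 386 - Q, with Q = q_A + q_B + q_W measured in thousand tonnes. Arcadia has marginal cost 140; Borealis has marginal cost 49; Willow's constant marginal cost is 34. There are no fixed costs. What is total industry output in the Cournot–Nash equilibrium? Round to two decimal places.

233.75

Arcadia's profit: π_A = (386 - Q)q_A - (140q_A). Setting ∂π_A/∂q_A = 0: 246 - 2q_A - (q_B + q_W) = 0.
Borealis's profit: π_B = (386 - Q)q_B - (49q_B). Setting ∂π_B/∂q_B = 0: 337 - 2q_B - (q_A + q_W) = 0.
Willow's profit: π_W = (386 - Q)q_W - (34q_W). Setting ∂π_W/∂q_W = 0: 352 - 2q_W - (q_A + q_B) = 0.
Summing all 3 equations gives 935 − 4Q = 0, hence Q = 935/4.
Back-substituting: q_A = (246 − 935/4) = 49/4, q_B = (337 − 935/4) = 413/4, q_W = (352 − 935/4) = 473/4.
Total output Q = 49/4 + 413/4 + 473/4 = 935/4.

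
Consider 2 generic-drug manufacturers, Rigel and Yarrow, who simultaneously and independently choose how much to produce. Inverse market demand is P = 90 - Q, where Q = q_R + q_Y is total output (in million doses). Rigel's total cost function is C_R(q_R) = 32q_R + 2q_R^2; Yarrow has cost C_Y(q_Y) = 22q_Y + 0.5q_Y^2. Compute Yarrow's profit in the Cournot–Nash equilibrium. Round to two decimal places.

635.81

Rigel's profit: π_R = (90 - Q)q_R - (32q_R + 2q_R²). Setting ∂π_R/∂q_R = 0: 58 - 6q_R - (q_Y) = 0.
Yarrow's first-order condition: 68 - 3q_Y - (q_R) = 0.
Rearranging gives the reaction functions q_R = (58 - q_Y)/6 and q_Y = (68 - q_R)/3.
Substituting one into the other gives q_R = 106/17 and q_Y = 350/17.
Price P = 90 - 456/17 = 1074/17.
Yarrow's profit: (1074/17)·(350/17) - 22·(350/17) - (1/2)(350/17)² = 635.8131.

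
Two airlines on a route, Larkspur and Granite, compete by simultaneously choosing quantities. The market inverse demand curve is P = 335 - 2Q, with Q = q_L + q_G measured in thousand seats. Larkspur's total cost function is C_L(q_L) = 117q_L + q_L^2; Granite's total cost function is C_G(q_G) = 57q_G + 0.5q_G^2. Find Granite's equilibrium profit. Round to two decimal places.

Larkspur's profit: π_L = (335 - 2Q)q_L - (117q_L + q_L²). Setting ∂π_L/∂q_L = 0: 218 - 6q_L - 2(q_G) = 0.
Granite's first-order condition: 278 - 5q_G - 2(q_L) = 0.
Best responses: q_L = (218 - 2q_G)/6, q_G = (278 - 2q_L)/5.
Substituting one into the other gives q_L = 267/13 and q_G = 616/13.
Price P = 335 - 2·(883/13) = 199.1538.
Granite's profit: 199.1538·(616/13) - 57·(616/13) - (1/2)(616/13)² = 5613.2544.

5613.25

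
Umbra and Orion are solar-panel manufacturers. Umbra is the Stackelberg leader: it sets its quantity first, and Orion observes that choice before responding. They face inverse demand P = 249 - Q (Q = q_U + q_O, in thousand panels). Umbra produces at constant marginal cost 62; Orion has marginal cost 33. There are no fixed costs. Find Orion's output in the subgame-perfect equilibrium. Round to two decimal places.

Solve by backward induction. Given q_U, the follower Orion maximises π_O = (249 - q_U - q_O)q_O - 33q_O.
∂π_O/∂q_O = 216 - q_U - 2q_O = 0 gives the reaction function q_O = (216 - q_U)/2.
The leader anticipates this reaction. Substituting into P = 249 - Q gives P = 141 - (1/2)q_U, so π_U = (141 - (1/2)q_U)q_U - 62q_U.
The leader's first-order condition 79 - q_U = 0 yields q_U = 79.
Then q_O = (216 - 79)/2 = 137/2.

68.50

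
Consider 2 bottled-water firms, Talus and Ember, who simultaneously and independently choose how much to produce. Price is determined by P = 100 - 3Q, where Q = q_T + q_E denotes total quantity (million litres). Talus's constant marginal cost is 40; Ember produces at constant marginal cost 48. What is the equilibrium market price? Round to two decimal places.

Talus's profit: π_T = (100 - 3Q)q_T - (40q_T). Setting ∂π_T/∂q_T = 0: 60 - 6q_T - 3(q_E) = 0.
Ember's profit: π_E = (100 - 3Q)q_E - (48q_E). Setting ∂π_E/∂q_E = 0: 52 - 6q_E - 3(q_T) = 0.
Rearranging gives the reaction functions q_T = (60 - 3q_E)/6 and q_E = (52 - 3q_T)/6.
Solving the pair: q_T = 68/9, q_E = 44/9.
Total output Q = 112/9, so price P = 100 - 3·(112/9) = 188/3.

62.67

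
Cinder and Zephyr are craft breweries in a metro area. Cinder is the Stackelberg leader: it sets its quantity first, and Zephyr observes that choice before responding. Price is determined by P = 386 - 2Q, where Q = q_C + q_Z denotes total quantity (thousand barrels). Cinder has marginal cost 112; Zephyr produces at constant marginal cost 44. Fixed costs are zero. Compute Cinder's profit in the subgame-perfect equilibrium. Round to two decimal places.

The follower Zephyr best-responds to any q_C: π_Z = (386 - 2Q)q_Z - 44q_Z.
Follower FOC: 342 - 2q_C - 4q_Z = 0, so q_Z(q_C) = (342 - 2q_C)/4.
Cinder substitutes q_Z(q_C) into its own profit: π_C = q_C(386 - 2q_C - (342 - 2q_C)/2) - 112q_C = (215 - q_C)q_C - 112q_C.
Leader FOC: 103 - 2q_C = 0, so q_C = 103/2.
Then q_Z = (342 - 2·(103/2))/4 = 239/4.
Price P = 386 - 2·(445/4) = 327/2.
Cinder's profit: (327/2 - 112)·(103/2) = 2652.2500.

2652.25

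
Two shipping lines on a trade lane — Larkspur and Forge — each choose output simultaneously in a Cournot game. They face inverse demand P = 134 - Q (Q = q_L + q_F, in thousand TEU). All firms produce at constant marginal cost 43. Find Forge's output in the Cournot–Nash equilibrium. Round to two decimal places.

30.33

Each firm earns π_i = (134 - Q)q_i - 43q_i.
First-order condition (treating rivals' output as given): 91 - 2q_i - q_j = 0.
With identical firms every q_j equals q_i, so q_j = q_i and 91 = 3q_i, giving q_i = 91/3.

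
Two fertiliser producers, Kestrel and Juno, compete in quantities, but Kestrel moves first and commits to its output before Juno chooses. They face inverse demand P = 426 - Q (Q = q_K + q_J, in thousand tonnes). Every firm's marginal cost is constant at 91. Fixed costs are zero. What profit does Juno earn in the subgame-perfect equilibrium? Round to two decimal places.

7014.06

The follower Juno best-responds to any q_K: π_J = (426 - Q)q_J - 91q_J.
∂π_J/∂q_J = 335 - q_K - 2q_J = 0 gives the reaction function q_J = (335 - q_K)/2.
The leader anticipates this reaction. Substituting into P = 426 - Q gives P = 517/2 - (1/2)q_K, so π_K = (517/2 - (1/2)q_K)q_K - 91q_K.
Maximising: ∂π_K/∂q_K = 335/2 - q_K = 0, giving q_K = 335/2.
Then q_J = (335 - 335/2)/2 = 335/4.
Price P = 426 - 1005/4 = 699/4.
Juno's profit: (699/4 - 91)·(335/4) = 7014.0625.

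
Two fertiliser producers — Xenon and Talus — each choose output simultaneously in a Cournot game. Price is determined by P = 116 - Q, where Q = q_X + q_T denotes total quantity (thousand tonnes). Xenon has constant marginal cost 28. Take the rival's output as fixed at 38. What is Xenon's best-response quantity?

25

With the rival's output fixed at 38, Xenon's profit is π_X = (116 - 38 - q_X)q_X - (28q_X) = (78 - q_X)q_X - (28q_X).
∂π_X/∂q_X = 50 - 2q_X = 0, so q_X = 25.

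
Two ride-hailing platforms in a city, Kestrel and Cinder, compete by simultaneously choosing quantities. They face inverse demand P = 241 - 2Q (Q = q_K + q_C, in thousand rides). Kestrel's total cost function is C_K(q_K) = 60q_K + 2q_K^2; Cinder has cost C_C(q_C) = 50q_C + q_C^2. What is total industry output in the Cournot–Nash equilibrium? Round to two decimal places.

42.50

Kestrel's profit: π_K = (241 - 2Q)q_K - (60q_K + 2q_K²). Setting ∂π_K/∂q_K = 0: 181 - 8q_K - 2(q_C) = 0.
Cinder's profit: π_C = (241 - 2Q)q_C - (50q_C + q_C²). Setting ∂π_C/∂q_C = 0: 191 - 6q_C - 2(q_K) = 0.
Rearranging gives the reaction functions q_K = (181 - 2q_C)/8 and q_C = (191 - 2q_K)/6.
Solving the pair: q_K = 16, q_C = 53/2.
Total output Q = 16 + 53/2 = 85/2.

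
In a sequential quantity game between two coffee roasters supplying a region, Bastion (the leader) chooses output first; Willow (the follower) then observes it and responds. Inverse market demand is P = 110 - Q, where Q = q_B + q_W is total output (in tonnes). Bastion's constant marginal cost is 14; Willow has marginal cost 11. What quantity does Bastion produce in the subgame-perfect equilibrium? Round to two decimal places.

46.50

The follower Willow best-responds to any q_B: π_W = (110 - Q)q_W - 11q_W.
∂π_W/∂q_W = 99 - q_B - 2q_W = 0 gives the reaction function q_W = (99 - q_B)/2.
Bastion substitutes q_W(q_B) into its own profit: π_B = q_B(110 - q_B - (99 - q_B)/2) - 14q_B = (121/2 - (1/2)q_B)q_B - 14q_B.
The leader's first-order condition 93/2 - q_B = 0 yields q_B = 93/2.
Then q_W = (99 - 93/2)/2 = 105/4.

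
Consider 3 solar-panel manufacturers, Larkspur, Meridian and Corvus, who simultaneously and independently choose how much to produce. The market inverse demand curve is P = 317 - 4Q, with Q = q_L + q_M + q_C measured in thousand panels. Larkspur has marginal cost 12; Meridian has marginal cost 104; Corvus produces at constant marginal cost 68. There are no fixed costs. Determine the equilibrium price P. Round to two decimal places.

125.25

Larkspur's profit: π_L = (317 - 4Q)q_L - (12q_L). Setting ∂π_L/∂q_L = 0: 305 - 8q_L - 4(q_M + q_C) = 0.
Meridian's profit: π_M = (317 - 4Q)q_M - (104q_M). Setting ∂π_M/∂q_M = 0: 213 - 8q_M - 4(q_L + q_C) = 0.
Corvus's first-order condition: 249 - 8q_C - 4(q_L + q_M) = 0.
Adding the 3 conditions: 767 − 8Q − 8Q = 0, i.e. Q = 767/16.
Back-substituting: q_L = (305 − 767/4)/4 = 453/16, q_M = (213 − 767/4)/4 = 85/16, q_C = (249 − 767/4)/4 = 229/16.
Total output Q = 767/16, so price P = 317 - 4·(767/16) = 501/4.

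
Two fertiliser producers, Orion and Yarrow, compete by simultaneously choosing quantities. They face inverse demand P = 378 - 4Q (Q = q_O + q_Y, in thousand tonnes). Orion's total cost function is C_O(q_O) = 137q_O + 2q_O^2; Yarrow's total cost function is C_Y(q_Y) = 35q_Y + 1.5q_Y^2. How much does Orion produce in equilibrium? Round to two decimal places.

11.03

Orion's profit: π_O = (378 - 4Q)q_O - (137q_O + 2q_O²). Setting ∂π_O/∂q_O = 0: 241 - 12q_O - 4(q_Y) = 0.
Yarrow's profit: π_Y = (378 - 4Q)q_Y - (35q_Y + (3/2)q_Y²). Setting ∂π_Y/∂q_Y = 0: 343 - 11q_Y - 4(q_O) = 0.
Best responses: q_O = (241 - 4q_Y)/12, q_Y = (343 - 4q_O)/11.
Solving the pair: q_O = 1279/116, q_Y = 788/29.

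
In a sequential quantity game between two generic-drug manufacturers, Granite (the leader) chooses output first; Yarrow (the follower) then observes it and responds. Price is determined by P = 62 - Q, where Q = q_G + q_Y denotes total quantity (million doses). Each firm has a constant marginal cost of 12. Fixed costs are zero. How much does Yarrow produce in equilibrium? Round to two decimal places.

Solve by backward induction. Given q_G, the follower Yarrow maximises π_Y = (62 - q_G - q_Y)q_Y - 12q_Y.
Follower FOC: 50 - q_G - 2q_Y = 0, so q_Y(q_G) = (50 - q_G)/2.
Granite substitutes q_Y(q_G) into its own profit: π_G = q_G(62 - q_G - (50 - q_G)/2) - 12q_G = (37 - (1/2)q_G)q_G - 12q_G.
The leader's first-order condition 25 - q_G = 0 yields q_G = 25.
Then q_Y = (50 - 25)/2 = 25/2.

12.50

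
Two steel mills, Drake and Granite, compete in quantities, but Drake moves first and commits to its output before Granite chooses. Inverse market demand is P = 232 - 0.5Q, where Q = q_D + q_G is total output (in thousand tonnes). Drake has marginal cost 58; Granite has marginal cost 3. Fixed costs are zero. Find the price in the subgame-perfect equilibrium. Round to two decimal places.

87.75

The follower Granite best-responds to any q_D: π_G = (232 - 0.5Q)q_G - 3q_G.
∂π_G/∂q_G = 229 - (1/2)q_D - q_G = 0 gives the reaction function q_G = (229 - (1/2)q_D).
Drake substitutes q_G(q_D) into its own profit: π_D = q_D(232 - (1/2)q_D - (229 - (1/2)q_D)/2) - 58q_D = (235/2 - (1/4)q_D)q_D - 58q_D.
Maximising: ∂π_D/∂q_D = 119/2 - (1/2)q_D = 0, giving q_D = 119.
Then q_G = (229 - (1/2)·119) = 339/2.
Total output Q = 577/2, so price P = 232 - (1/2)·(577/2) = 351/4.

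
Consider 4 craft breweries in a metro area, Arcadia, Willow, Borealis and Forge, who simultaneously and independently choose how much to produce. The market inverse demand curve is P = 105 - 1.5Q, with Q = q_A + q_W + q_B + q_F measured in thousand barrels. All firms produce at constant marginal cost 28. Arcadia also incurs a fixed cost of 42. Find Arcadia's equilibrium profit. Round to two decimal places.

116.11

A representative firm's profit is π_i = q_i(105 - 1.5Q) - 28q_i.
Setting ∂π_i/∂q_i = 0 with rivals' quantities fixed: 77 - 3q_i - (3/2)·Σ_{j≠i} q_j = 0.
With identical firms every q_j equals q_i, so Σ_{j≠i} q_j = 3q_i and 77 = (15/2)q_i, giving q_i = 154/15.
Price P = 105 - (3/2)·(616/15) = 217/5.
Arcadia's profit: (217/5 - 28)·(154/15) - 42 = 116.1067.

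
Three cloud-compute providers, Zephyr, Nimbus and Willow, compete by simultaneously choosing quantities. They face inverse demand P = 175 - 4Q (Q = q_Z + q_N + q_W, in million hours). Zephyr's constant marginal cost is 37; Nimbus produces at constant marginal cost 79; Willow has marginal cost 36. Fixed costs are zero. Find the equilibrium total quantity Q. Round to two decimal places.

Zephyr's profit: π_Z = (175 - 4Q)q_Z - (37q_Z). Setting ∂π_Z/∂q_Z = 0: 138 - 8q_Z - 4(q_N + q_W) = 0.
Nimbus's profit: π_N = (175 - 4Q)q_N - (79q_N). Setting ∂π_N/∂q_N = 0: 96 - 8q_N - 4(q_Z + q_W) = 0.
Willow's first-order condition: 139 - 8q_W - 4(q_Z + q_N) = 0.
Adding the 3 conditions: 373 − 8Q − 8Q = 0, i.e. Q = 373/16.
Back-substituting: q_Z = (138 − 373/4)/4 = 179/16, q_N = (96 − 373/4)/4 = 11/16, q_W = (139 − 373/4)/4 = 183/16.
Total output Q = 179/16 + 11/16 + 183/16 = 373/16.

23.31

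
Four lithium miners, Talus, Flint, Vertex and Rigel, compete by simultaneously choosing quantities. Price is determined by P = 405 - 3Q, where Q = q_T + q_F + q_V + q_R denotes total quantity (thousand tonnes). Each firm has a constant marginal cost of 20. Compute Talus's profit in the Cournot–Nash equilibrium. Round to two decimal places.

1976.33

A representative firm's profit is π_i = q_i(405 - 3Q) - 20q_i.
Setting ∂π_i/∂q_i = 0 with rivals' quantities fixed: 385 - 6q_i - 3·Σ_{j≠i} q_j = 0.
With identical firms every q_j equals q_i, so Σ_{j≠i} q_j = 3q_i and 385 = 15q_i, giving q_i = 77/3.
Price P = 405 - 3·(308/3) = 97.
Talus's profit: (97 - 20)·(77/3) = 1976.3333.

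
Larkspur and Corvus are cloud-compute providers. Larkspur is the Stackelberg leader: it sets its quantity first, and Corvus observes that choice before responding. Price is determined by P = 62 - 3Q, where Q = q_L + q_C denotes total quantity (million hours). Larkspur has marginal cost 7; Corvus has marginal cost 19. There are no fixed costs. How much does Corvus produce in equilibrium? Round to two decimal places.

The follower Corvus best-responds to any q_L: π_C = (62 - 3Q)q_C - 19q_C.
∂π_C/∂q_C = 43 - 3q_L - 6q_C = 0 gives the reaction function q_C = (43 - 3q_L)/6.
Larkspur substitutes q_C(q_L) into its own profit: π_L = q_L(62 - 3q_L - (43 - 3q_L)/2) - 7q_L = (81/2 - (3/2)q_L)q_L - 7q_L.
Maximising: ∂π_L/∂q_L = 67/2 - 3q_L = 0, giving q_L = 67/6.
Then q_C = (43 - 3·(67/6))/6 = 19/12.

1.58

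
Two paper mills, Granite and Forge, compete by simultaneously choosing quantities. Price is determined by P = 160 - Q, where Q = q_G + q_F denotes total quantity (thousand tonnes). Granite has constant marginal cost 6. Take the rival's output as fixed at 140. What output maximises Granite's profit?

With the rival's output fixed at 140, Granite's profit is π_G = (160 - 140 - q_G)q_G - (6q_G) = (20 - q_G)q_G - (6q_G).
∂π_G/∂q_G = 14 - 2q_G = 0, so q_G = 7.

7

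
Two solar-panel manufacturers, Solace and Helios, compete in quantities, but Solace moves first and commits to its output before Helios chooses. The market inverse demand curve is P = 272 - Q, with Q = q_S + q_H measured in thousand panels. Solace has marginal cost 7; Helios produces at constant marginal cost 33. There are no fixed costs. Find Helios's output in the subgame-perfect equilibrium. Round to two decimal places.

The follower Helios best-responds to any q_S: π_H = (272 - Q)q_H - 33q_H.
∂π_H/∂q_H = 239 - q_S - 2q_H = 0 gives the reaction function q_H = (239 - q_S)/2.
Solace substitutes q_H(q_S) into its own profit: π_S = q_S(272 - q_S - (239 - q_S)/2) - 7q_S = (305/2 - (1/2)q_S)q_S - 7q_S.
Maximising: ∂π_S/∂q_S = 291/2 - q_S = 0, giving q_S = 291/2.
Then q_H = (239 - 291/2)/2 = 187/4.

46.75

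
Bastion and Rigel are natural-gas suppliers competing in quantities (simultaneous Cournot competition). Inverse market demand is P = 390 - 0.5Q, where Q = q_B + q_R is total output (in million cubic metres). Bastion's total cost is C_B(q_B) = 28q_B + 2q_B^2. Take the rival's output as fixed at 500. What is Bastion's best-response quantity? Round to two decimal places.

With the rival's output fixed at 500, Bastion's profit is π_B = (390 - (1/2)·500 - (1/2)q_B)q_B - (28q_B + 2q_B²) = (140 - (1/2)q_B)q_B - (28q_B + 2q_B²).
∂π_B/∂q_B = 112 - 5q_B = 0, so q_B = 112/5.

22.40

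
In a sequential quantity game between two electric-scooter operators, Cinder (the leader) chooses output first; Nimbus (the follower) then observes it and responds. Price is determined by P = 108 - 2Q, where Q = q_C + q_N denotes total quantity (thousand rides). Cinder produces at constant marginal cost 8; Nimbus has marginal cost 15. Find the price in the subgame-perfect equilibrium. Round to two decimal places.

Solve by backward induction. Given q_C, the follower Nimbus maximises π_N = (108 - 2q_C - 2q_N)q_N - 15q_N.
Follower FOC: 93 - 2q_C - 4q_N = 0, so q_N(q_C) = (93 - 2q_C)/4.
The leader anticipates this reaction. Substituting into P = 108 - 2Q gives P = 123/2 - q_C, so π_C = (123/2 - q_C)q_C - 8q_C.
The leader's first-order condition 107/2 - 2q_C = 0 yields q_C = 107/4.
Then q_N = (93 - 2·(107/4))/4 = 79/8.
Total output Q = 293/8, so price P = 108 - 2·(293/8) = 139/4.

34.75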